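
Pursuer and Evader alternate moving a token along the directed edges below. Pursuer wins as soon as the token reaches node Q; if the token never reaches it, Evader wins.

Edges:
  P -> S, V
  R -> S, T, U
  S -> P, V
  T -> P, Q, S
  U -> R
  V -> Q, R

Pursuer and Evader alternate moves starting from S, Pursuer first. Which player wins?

Track states (vertex, player-to-move).
A0 = {(Q,Pursuer), (Q,Evader)}
A1: add {(T,Pursuer), (V,Pursuer)}.
A2 = A1; e.g. (P,Pursuer) stays out. (S,Pursuer) never enters ⇒ Evader avoids the target.

Evader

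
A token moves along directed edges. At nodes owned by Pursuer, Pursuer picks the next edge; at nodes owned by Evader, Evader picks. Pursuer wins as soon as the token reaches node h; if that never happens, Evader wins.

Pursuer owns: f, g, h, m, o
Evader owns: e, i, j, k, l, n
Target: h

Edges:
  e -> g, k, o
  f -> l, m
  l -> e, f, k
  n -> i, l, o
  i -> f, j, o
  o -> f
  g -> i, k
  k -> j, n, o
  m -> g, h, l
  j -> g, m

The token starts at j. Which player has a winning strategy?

Evader

A0 = {h}
A1: add {m} — m (Pursuer) has m→h.
A2: add {f} — f (Pursuer) has f→m.
A3: add {o} — o (Pursuer) has o→f.
A4 = A3; e.g. e (Evader) can still go to g. Fixed point.
j never enters the attractor, so Evader can avoid the target forever.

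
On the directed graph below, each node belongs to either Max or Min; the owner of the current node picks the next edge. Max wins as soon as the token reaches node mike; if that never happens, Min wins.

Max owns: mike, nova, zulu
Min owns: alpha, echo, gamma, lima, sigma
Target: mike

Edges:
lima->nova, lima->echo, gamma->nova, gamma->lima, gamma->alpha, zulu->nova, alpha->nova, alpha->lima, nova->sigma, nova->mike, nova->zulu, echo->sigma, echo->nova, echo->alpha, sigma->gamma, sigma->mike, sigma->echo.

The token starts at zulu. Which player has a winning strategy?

Max

A0 = {mike}
A1: add {nova} — nova (Max) has nova→mike.
A2: add {zulu} — zulu (Max) has zulu→nova.
A3 = A2; e.g. sigma (Min) can still go to gamma. Fixed point.
zulu ∈ A2, so Max can force the target.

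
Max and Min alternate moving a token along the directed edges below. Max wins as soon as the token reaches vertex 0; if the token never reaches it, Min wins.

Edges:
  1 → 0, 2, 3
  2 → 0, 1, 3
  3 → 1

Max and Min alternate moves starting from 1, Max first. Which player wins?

Max

Track states (vertex, player-to-move).
A0 = {(0,Max), (0,Min)}
A1: add {(1,Max), (2,Max)}.
(1,Max) ∈ A1 ⇒ Max forces the target.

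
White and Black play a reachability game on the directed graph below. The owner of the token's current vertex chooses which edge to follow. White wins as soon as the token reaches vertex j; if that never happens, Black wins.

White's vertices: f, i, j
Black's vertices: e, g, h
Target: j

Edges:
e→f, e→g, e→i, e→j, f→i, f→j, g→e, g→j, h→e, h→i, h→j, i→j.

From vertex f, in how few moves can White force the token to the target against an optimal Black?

1

A0 = {j}
A1: add {f, i} — f (White) has f→j; i (White) has i→j.
A2 = A1; e.g. e (Black) can still go to g. Fixed point.
f enters the attractor at level 1, so White can force the target in 1 move from there.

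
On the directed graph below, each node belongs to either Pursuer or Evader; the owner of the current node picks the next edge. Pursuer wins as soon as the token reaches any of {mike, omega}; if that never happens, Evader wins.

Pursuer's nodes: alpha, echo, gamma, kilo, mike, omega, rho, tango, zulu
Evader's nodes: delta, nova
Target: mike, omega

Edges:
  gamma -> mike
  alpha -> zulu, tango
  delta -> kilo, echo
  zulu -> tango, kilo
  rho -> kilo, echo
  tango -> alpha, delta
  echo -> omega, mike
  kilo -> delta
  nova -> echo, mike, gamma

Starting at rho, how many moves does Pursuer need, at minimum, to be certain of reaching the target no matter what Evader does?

A0 = {mike, omega}
A1: add {echo, gamma} — echo (Pursuer) has echo→omega; gamma (Pursuer) has gamma→mike.
A2: add {nova, rho} — nova (Evader): all of {echo, mike, gamma} already in; rho (Pursuer) has rho→echo.
A3 = A2; e.g. alpha (Pursuer) has no edge into A2. Fixed point.
rho enters the attractor at level 2, so Pursuer can force the target in 2 moves from there.

2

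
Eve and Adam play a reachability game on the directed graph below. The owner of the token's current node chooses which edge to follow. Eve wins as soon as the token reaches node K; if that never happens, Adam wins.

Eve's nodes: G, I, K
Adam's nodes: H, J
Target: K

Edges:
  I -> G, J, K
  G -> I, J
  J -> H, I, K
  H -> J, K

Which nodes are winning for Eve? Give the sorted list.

G, I, K

A0 = {K}
A1: add {I} — I (Eve) has I→K.
A2: add {G} — G (Eve) has G→I.
A3 = A2; e.g. H (Adam) can still go to J. Fixed point.
Eve's winning region = {G, I, K}.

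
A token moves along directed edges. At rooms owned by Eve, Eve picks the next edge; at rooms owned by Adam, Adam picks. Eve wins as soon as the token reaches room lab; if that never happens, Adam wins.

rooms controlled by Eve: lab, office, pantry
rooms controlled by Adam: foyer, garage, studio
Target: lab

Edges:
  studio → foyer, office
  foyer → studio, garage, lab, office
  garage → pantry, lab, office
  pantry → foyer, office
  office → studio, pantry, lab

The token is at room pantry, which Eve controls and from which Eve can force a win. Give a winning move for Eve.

office

A0 = {lab}
A1: add {office} — office (Eve) has office→lab.
A2: add {pantry} — pantry (Eve) has pantry→office.
A3: add {garage} — garage (Adam): all of {pantry, lab, office} already in.
A4 = A3; e.g. studio (Adam) can still go to foyer. Fixed point.
From pantry, successor office is in the attractor (rank 1); the other successor foyer is not.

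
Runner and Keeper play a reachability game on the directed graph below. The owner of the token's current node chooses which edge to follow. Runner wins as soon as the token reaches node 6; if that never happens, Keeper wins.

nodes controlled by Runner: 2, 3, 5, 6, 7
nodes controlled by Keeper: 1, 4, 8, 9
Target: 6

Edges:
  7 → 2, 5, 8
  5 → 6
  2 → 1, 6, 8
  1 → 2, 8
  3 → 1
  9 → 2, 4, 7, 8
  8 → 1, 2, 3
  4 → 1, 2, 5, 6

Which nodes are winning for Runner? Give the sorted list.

2, 5, 6, 7

A0 = {6}
A1: add {2, 5} — 2 (Runner) has 2→6; 5 (Runner) has 5→6.
A2: add {7} — 7 (Runner) has 7→2.
A3 = A2; e.g. 1 (Keeper) can still go to 8. Fixed point.
Runner's winning region = {2, 5, 6, 7}.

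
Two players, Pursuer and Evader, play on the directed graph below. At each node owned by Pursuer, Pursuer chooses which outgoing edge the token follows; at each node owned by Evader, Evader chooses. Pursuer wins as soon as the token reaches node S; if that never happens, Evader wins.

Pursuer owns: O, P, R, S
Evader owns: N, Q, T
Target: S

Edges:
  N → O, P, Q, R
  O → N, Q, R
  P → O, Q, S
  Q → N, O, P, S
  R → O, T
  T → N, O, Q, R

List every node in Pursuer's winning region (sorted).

A0 = {S}
A1: add {P} — P (Pursuer) has P→S.
A2 = A1; e.g. N (Evader) can still go to O. Fixed point.
Pursuer's winning region = {P, S}.

P, S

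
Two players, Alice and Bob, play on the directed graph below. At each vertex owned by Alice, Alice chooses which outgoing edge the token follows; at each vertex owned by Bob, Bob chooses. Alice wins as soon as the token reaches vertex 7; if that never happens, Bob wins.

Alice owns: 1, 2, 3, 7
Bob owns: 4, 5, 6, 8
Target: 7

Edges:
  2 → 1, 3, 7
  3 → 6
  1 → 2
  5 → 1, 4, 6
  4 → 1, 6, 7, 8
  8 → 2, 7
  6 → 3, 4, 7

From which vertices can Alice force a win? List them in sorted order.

A0 = {7}
A1: add {2} — 2 (Alice) has 2→7.
A2: add {1, 8} — 1 (Alice) has 1→2; 8 (Bob): all of {2, 7} already in.
A3 = A2; e.g. 3 (Alice) has no edge into A2. Fixed point.
Alice's winning region = {1, 2, 7, 8}.

1, 2, 7, 8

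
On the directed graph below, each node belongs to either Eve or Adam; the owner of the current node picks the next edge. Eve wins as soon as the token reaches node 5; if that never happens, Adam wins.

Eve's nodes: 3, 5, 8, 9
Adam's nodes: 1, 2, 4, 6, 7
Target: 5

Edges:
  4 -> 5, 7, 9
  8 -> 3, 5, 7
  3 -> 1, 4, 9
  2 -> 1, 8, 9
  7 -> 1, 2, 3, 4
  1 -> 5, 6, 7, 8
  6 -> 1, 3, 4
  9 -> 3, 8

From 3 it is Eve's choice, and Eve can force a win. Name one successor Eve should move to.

A0 = {5}
A1: add {8} — 8 (Eve) has 8→5.
A2: add {9} — 9 (Eve) has 9→8.
A3: add {3} — 3 (Eve) has 3→9.
A4 = A3; e.g. 1 (Adam) can still go to 6. Fixed point.
From 3, successor 9 is in the attractor (rank 2); the other successors 1, 4 are not.

9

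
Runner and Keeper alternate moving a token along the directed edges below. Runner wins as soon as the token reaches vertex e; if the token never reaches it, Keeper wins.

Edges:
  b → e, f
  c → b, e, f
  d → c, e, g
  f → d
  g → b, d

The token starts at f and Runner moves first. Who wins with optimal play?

Track states (vertex, player-to-move).
A0 = {(e,Runner), (e,Keeper)}
A1: add {(b,Runner), (c,Runner), (d,Runner)}.
A2: add {(f,Keeper), (g,Keeper)}.
A3 = A2; e.g. (b,Keeper) stays out. (f,Runner) never enters ⇒ Keeper avoids the target.

Keeper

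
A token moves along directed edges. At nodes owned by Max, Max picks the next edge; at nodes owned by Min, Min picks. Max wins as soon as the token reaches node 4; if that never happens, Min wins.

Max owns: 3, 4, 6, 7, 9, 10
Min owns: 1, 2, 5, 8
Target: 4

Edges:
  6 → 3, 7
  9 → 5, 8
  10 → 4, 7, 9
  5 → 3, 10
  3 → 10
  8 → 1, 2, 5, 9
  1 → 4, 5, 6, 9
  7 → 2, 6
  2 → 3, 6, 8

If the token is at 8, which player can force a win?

Min

A0 = {4}
A1: add {10} — 10 (Max) has 10→4.
A2: add {3} — 3 (Max) has 3→10.
A3: add {5, 6} — 5 (Min): all of {3, 10} already in; 6 (Max) has 6→3.
A4: add {7, 9} — 7 (Max) has 7→6; 9 (Max) has 9→5.
A5: add {1} — 1 (Min): all of {4, 5, 6, 9} already in.
A6 = A5; e.g. 2 (Min) can still go to 8. Fixed point.
8 never enters the attractor, so Min can avoid the target forever.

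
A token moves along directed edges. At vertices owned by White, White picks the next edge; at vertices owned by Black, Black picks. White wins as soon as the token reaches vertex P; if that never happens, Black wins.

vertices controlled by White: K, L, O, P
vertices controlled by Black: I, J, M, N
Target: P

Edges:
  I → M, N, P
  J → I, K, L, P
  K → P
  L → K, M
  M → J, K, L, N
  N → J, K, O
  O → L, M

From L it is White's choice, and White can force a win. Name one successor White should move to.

A0 = {P}
A1: add {K} — K (White) has K→P.
A2: add {L} — L (White) has L→K.
A3: add {O} — O (White) has O→L.
A4 = A3; e.g. I (Black) can still go to M. Fixed point.
From L, successor K is in the attractor (rank 1); the other successor M is not.

K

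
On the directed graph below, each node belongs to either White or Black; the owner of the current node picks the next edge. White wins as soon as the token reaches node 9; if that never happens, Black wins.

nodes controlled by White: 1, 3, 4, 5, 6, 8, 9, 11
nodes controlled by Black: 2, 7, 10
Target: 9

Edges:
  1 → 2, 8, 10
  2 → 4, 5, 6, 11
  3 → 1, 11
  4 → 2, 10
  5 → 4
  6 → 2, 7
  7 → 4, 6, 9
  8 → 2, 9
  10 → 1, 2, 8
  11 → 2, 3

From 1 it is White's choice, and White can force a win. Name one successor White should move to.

8

A0 = {9}
A1: add {8} — 8 (White) has 8→9.
A2: add {1} — 1 (White) has 1→8.
A3: add {3} — 3 (White) has 3→1.
A4: add {11} — 11 (White) has 11→3.
A5 = A4; e.g. 2 (Black) can still go to 4. Fixed point.
From 1, successor 8 is in the attractor (rank 1); the other successors 2, 10 are not.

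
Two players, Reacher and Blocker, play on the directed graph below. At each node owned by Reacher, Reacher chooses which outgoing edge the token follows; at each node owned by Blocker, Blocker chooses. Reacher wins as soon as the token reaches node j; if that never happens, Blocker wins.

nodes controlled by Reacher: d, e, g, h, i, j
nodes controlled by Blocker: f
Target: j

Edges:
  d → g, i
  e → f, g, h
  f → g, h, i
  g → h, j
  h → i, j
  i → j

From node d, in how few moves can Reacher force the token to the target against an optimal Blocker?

A0 = {j}
A1: add {g, h, i} — g (Reacher) has g→j; h (Reacher) has h→j; i (Reacher) has i→j.
A2: add {d, e, f} — d (Reacher) has d→g; e (Reacher) has e→g; f (Blocker): all of {g, h, i} already in.
A2 = all vertices. Fixed point.
d enters the attractor at level 2, so Reacher can force the target in 2 moves from there.

2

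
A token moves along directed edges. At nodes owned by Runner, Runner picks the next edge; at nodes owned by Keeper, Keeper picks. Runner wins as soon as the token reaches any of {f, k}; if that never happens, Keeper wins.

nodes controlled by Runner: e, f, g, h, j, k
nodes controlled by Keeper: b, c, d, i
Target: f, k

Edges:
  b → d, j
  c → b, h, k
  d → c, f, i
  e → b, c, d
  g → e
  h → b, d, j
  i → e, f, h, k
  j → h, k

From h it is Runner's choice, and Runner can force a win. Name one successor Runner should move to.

A0 = {f, k}
A1: add {j} — j (Runner) has j→k.
A2: add {h} — h (Runner) has h→j.
A3 = A2; e.g. b (Keeper) can still go to d. Fixed point.
From h, successor j is in the attractor (rank 1); the other successors b, d are not.

j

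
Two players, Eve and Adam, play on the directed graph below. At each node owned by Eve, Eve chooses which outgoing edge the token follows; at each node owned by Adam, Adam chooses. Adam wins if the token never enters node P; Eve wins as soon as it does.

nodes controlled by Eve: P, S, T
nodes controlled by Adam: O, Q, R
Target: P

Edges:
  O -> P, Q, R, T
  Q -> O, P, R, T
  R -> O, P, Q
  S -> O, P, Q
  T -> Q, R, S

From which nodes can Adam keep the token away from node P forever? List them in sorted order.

A0 = {P}
A1: add {S} — S (Eve) has S→P.
A2: add {T} — T (Eve) has T→S.
A3 = A2; e.g. O (Adam) can still go to Q. Fixed point.
Eve's attractor = {P, S, T}; Adam avoids the target exactly from the complement.

O, Q, R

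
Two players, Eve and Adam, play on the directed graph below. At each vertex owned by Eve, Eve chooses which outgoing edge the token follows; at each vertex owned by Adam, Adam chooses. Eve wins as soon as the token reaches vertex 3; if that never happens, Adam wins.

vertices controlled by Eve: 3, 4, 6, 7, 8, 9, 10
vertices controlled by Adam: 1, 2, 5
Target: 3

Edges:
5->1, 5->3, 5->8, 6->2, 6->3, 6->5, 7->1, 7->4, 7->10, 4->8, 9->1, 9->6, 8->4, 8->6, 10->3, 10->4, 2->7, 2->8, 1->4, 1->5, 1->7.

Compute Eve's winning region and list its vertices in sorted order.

A0 = {3}
A1: add {6, 10} — 6 (Eve) has 6→3; 10 (Eve) has 10→3.
A2: add {7, 8, 9} — 7 (Eve) has 7→10; 8 (Eve) has 8→6; 9 (Eve) has 9→6.
A3: add {2, 4} — 2 (Adam): all of {7, 8} already in; 4 (Eve) has 4→8.
A4 = A3; e.g. 1 (Adam) can still go to 5. Fixed point.
Eve's winning region = {2, 3, 4, 6, 7, 8, 9, 10}.

2, 3, 4, 6, 7, 8, 9, 10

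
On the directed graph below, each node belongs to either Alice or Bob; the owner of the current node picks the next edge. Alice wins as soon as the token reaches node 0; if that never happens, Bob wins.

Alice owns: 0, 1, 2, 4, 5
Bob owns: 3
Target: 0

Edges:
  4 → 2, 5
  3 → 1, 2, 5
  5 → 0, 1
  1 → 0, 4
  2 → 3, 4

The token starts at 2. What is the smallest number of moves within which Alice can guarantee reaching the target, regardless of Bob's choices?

A0 = {0}
A1: add {1, 5} — 1 (Alice) has 1→0; 5 (Alice) has 5→0.
A2: add {4} — 4 (Alice) has 4→5.
A3: add {2} — 2 (Alice) has 2→4.
2 enters the attractor at level 3, so Alice can force the target in 3 moves from there.

3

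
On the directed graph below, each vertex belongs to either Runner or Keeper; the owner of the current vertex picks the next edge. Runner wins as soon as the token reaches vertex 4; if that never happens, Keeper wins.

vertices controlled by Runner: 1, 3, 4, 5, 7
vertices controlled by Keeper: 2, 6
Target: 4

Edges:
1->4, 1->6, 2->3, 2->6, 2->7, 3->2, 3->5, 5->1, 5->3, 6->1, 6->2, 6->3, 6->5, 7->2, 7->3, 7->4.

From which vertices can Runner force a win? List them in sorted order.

1, 3, 4, 5, 7

A0 = {4}
A1: add {1, 7} — 1 (Runner) has 1→4; 7 (Runner) has 7→4.
A2: add {5} — 5 (Runner) has 5→1.
A3: add {3} — 3 (Runner) has 3→5.
A4 = A3; e.g. 2 (Keeper) can still go to 6. Fixed point.
Runner's winning region = {1, 3, 4, 5, 7}.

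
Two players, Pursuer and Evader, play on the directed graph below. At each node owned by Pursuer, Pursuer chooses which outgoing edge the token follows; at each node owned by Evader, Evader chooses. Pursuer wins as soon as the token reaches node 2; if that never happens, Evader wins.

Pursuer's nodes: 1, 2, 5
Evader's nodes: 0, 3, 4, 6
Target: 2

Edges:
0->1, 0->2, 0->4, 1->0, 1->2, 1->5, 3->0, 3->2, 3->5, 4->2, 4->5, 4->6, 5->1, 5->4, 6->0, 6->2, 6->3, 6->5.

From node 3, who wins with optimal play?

Evader

A0 = {2}
A1: add {1} — 1 (Pursuer) has 1→2.
A2: add {5} — 5 (Pursuer) has 5→1.
A3 = A2; e.g. 0 (Evader) can still go to 4. Fixed point.
3 never enters the attractor, so Evader can avoid the target forever.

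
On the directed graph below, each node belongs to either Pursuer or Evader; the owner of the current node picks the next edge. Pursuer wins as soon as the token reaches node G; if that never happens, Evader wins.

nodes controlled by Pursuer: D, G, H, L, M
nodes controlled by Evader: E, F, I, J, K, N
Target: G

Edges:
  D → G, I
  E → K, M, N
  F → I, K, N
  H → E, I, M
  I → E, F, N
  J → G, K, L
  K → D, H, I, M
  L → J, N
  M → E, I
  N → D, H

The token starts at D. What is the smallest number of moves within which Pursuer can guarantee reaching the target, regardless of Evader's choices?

A0 = {G}
A1: add {D} — D (Pursuer) has D→G.
A2 = A1; e.g. E (Evader) can still go to K. Fixed point.
D enters the attractor at level 1, so Pursuer can force the target in 1 move from there.

1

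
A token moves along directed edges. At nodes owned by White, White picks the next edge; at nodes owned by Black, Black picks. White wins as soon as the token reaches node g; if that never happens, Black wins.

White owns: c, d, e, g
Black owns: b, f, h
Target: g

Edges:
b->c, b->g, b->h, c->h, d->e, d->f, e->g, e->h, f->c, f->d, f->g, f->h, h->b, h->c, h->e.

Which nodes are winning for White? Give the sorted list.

A0 = {g}
A1: add {e} — e (White) has e→g.
A2: add {d} — d (White) has d→e.
A3 = A2; e.g. b (Black) can still go to c. Fixed point.
White's winning region = {d, e, g}.

d, e, g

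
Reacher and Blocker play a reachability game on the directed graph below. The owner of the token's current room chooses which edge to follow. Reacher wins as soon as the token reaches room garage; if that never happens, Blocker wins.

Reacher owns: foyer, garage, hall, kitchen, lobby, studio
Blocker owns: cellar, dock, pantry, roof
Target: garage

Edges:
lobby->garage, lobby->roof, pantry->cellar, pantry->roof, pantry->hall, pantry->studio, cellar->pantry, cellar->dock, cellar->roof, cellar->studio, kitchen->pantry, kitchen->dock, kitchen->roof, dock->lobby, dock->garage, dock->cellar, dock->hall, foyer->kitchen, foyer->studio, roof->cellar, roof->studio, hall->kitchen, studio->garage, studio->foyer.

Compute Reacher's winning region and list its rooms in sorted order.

A0 = {garage}
A1: add {lobby, studio} — lobby (Reacher) has lobby→garage; studio (Reacher) has studio→garage.
A2: add {foyer} — foyer (Reacher) has foyer→studio.
A3 = A2; e.g. pantry (Blocker) can still go to cellar. Fixed point.
Reacher's winning region = {foyer, garage, lobby, studio}.

foyer, garage, lobby, studio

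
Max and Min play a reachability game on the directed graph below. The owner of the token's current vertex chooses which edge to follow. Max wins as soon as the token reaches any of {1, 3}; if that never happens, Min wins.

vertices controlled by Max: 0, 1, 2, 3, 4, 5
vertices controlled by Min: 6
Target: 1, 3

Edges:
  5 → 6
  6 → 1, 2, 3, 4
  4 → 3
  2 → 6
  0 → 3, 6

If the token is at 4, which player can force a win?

Max

A0 = {1, 3}
A1: add {0, 4} — 0 (Max) has 0→3; 4 (Max) has 4→3.
A2 = A1; e.g. 2 (Max) has no edge into A1. Fixed point.
4 ∈ A1, so Max can force the target.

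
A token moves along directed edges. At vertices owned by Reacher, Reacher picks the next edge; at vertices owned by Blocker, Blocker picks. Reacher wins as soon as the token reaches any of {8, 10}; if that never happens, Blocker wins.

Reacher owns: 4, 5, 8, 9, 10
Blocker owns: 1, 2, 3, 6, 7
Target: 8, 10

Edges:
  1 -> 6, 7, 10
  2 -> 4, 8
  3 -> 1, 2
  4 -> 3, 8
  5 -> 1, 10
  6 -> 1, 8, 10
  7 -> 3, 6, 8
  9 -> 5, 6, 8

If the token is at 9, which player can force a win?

Reacher

A0 = {8, 10}
A1: add {4, 5, 9} — 4 (Reacher) has 4→8; 5 (Reacher) has 5→10; 9 (Reacher) has 9→8.
9 ∈ A1, so Reacher can force the target.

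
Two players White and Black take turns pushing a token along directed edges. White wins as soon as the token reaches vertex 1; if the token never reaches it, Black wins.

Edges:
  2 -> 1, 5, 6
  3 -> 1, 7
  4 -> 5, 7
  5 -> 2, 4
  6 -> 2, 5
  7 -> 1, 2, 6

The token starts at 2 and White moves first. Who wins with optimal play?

Track states (vertex, player-to-move).
A0 = {(1,White), (1,Black)}
A1: add {(2,White), (3,White), (7,White)}.
(2,White) ∈ A1 ⇒ White forces the target.

White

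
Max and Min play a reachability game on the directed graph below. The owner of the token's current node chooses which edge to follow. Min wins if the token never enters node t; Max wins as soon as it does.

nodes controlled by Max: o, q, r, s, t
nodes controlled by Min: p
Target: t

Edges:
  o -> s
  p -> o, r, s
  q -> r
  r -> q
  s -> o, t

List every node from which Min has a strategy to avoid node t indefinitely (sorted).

A0 = {t}
A1: add {s} — s (Max) has s→t.
A2: add {o} — o (Max) has o→s.
A3 = A2; e.g. p (Min) can still go to r. Fixed point.
Max's attractor = {o, s, t}; Min avoids the target exactly from the complement.

p, q, r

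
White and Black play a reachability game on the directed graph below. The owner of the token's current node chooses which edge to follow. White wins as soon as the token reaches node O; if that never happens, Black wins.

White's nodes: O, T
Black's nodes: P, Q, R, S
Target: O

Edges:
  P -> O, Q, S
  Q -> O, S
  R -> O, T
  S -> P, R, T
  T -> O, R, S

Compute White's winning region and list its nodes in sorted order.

A0 = {O}
A1: add {T} — T (White) has T→O.
A2: add {R} — R (Black): all of {O, T} already in.
A3 = A2; e.g. P (Black) can still go to Q. Fixed point.
White's winning region = {O, R, T}.

O, R, T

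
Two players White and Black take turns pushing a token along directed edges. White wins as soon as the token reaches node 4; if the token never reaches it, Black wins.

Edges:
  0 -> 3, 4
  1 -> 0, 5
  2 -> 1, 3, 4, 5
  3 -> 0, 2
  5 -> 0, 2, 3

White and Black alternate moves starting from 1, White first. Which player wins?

Black

Track states (vertex, player-to-move).
A0 = {(4,White), (4,Black)}
A1: add {(0,White), (2,White)}.
A2: add {(3,Black)}.
A3: add {(5,White)}.
A4: add {(1,Black)}.
A5 = A4; e.g. (0,Black) stays out. (1,White) never enters ⇒ Black avoids the target.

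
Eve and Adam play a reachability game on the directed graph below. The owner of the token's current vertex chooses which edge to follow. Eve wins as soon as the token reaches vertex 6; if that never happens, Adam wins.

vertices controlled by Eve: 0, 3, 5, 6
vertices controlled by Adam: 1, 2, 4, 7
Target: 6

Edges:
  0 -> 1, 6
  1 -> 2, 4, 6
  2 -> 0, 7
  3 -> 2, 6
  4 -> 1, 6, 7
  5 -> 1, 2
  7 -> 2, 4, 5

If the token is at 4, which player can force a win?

Adam

A0 = {6}
A1: add {0, 3} — 0 (Eve) has 0→6; 3 (Eve) has 3→6.
A2 = A1; e.g. 1 (Adam) can still go to 2. Fixed point.
4 never enters the attractor, so Adam can avoid the target forever.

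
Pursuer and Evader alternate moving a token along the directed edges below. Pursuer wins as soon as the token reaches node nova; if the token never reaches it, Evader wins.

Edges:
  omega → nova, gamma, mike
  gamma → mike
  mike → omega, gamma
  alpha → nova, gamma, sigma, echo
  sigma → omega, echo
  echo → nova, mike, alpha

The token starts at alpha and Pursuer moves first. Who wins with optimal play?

Pursuer

Track states (vertex, player-to-move).
A0 = {(nova,Pursuer), (nova,Evader)}
A1: add {(omega,Pursuer), (alpha,Pursuer), (echo,Pursuer)}.
(alpha,Pursuer) ∈ A1 ⇒ Pursuer forces the target.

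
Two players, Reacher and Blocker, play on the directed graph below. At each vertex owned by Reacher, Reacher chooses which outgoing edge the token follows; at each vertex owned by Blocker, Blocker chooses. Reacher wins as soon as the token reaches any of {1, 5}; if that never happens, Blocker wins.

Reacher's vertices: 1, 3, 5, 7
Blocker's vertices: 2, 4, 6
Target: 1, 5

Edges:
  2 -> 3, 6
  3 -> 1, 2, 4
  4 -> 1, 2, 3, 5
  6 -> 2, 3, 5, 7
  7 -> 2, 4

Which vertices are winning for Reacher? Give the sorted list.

1, 3, 5

A0 = {1, 5}
A1: add {3} — 3 (Reacher) has 3→1.
A2 = A1; e.g. 2 (Blocker) can still go to 6. Fixed point.
Reacher's winning region = {1, 3, 5}.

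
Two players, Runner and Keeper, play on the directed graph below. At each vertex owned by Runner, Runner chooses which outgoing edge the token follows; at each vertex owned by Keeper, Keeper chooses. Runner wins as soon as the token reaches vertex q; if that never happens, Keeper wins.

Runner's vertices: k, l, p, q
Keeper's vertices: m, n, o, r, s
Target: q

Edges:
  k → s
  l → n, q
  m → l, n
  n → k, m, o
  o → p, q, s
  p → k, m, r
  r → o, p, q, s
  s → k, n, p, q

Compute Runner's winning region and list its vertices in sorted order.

A0 = {q}
A1: add {l} — l (Runner) has l→q.
A2 = A1; e.g. k (Runner) has no edge into A1. Fixed point.
Runner's winning region = {l, q}.

l, q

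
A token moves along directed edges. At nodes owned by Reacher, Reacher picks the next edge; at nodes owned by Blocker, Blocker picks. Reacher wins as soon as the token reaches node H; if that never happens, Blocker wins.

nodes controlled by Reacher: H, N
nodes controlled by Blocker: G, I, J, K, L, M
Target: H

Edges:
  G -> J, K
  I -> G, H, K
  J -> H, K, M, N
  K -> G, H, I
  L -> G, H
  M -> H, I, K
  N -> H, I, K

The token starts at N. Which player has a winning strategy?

A0 = {H}
A1: add {N} — N (Reacher) has N→H.
A2 = A1; e.g. G (Blocker) can still go to J. Fixed point.
N ∈ A1, so Reacher can force the target.

Reacher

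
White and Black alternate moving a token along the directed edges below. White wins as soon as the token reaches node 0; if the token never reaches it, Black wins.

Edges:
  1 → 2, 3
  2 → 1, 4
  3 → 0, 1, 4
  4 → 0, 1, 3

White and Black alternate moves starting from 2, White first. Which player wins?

Black

Track states (vertex, player-to-move).
A0 = {(0,White), (0,Black)}
A1: add {(3,White), (4,White)}.
A2 = A1; e.g. (1,White) stays out. (2,White) never enters ⇒ Black avoids the target.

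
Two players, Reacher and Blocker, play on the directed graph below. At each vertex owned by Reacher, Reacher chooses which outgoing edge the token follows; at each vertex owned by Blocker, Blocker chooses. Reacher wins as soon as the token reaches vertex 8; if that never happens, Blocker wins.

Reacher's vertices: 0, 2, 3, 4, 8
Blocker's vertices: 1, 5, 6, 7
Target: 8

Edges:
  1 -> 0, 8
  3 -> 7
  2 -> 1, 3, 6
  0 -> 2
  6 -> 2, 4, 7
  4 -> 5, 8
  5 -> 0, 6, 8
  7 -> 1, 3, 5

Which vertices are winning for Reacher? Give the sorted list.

A0 = {8}
A1: add {4} — 4 (Reacher) has 4→8.
A2 = A1; e.g. 0 (Reacher) has no edge into A1. Fixed point.
Reacher's winning region = {4, 8}.

4, 8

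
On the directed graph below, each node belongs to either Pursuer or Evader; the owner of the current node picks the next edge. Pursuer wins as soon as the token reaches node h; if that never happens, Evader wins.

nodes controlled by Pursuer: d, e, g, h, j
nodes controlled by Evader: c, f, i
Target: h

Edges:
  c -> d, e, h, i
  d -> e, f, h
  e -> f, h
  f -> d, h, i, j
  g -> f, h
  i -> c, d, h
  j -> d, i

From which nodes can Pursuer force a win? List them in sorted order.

A0 = {h}
A1: add {d, e, g} — d (Pursuer) has d→h; e (Pursuer) has e→h; g (Pursuer) has g→h.
A2: add {j} — j (Pursuer) has j→d.
A3 = A2; e.g. c (Evader) can still go to i. Fixed point.
Pursuer's winning region = {d, e, g, h, j}.

d, e, g, h, j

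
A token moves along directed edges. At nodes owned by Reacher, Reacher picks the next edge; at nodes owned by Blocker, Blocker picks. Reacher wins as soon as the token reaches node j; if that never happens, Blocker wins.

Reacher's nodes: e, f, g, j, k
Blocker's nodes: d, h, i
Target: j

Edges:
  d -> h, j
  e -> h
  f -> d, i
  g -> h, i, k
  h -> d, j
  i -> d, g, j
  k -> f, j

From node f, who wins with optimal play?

Blocker

A0 = {j}
A1: add {k} — k (Reacher) has k→j.
A2: add {g} — g (Reacher) has g→k.
A3 = A2; e.g. d (Blocker) can still go to h. Fixed point.
f never enters the attractor, so Blocker can avoid the target forever.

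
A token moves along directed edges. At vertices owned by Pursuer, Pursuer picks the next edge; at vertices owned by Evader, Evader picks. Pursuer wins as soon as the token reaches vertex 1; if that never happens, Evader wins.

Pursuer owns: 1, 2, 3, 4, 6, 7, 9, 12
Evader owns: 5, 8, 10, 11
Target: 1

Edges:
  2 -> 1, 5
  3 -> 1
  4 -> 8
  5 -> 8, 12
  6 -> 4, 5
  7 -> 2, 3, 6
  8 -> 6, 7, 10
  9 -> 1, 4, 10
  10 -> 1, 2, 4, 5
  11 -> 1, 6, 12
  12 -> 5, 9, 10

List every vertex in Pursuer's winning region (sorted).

A0 = {1}
A1: add {2, 3, 9} — 2 (Pursuer) has 2→1; 3 (Pursuer) has 3→1; 9 (Pursuer) has 9→1.
A2: add {7, 12} — 7 (Pursuer) has 7→2; 12 (Pursuer) has 12→9.
A3 = A2; e.g. 4 (Pursuer) has no edge into A2. Fixed point.
Pursuer's winning region = {1, 2, 3, 7, 9, 12}.

1, 2, 3, 7, 9, 12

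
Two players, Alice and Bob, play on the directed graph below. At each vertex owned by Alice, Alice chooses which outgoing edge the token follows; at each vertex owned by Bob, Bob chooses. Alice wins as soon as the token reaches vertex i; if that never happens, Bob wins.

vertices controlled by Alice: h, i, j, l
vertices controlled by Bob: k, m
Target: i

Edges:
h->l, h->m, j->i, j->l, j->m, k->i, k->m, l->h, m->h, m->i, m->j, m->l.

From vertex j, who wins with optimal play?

A0 = {i}
A1: add {j} — j (Alice) has j→i.
A2 = A1; e.g. h (Alice) has no edge into A1. Fixed point.
j ∈ A1, so Alice can force the target.

Alice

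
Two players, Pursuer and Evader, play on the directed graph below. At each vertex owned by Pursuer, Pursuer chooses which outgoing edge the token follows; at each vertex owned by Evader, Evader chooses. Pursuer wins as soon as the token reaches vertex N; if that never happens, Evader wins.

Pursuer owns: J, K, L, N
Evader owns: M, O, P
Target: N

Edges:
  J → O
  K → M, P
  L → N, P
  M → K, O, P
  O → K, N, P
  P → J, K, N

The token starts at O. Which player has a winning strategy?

Evader

A0 = {N}
A1: add {L} — L (Pursuer) has L→N.
A2 = A1; e.g. J (Pursuer) has no edge into A1. Fixed point.
O never enters the attractor, so Evader can avoid the target forever.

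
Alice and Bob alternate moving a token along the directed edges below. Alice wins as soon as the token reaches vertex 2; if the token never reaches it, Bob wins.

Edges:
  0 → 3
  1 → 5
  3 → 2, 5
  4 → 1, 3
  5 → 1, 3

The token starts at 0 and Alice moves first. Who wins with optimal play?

Track states (vertex, player-to-move).
A0 = {(2,Alice), (2,Bob)}
A1: add {(3,Alice)}.
A2: add {(0,Bob)}.
A3 = A2; e.g. (0,Alice) stays out. (0,Alice) never enters ⇒ Bob avoids the target.

Bob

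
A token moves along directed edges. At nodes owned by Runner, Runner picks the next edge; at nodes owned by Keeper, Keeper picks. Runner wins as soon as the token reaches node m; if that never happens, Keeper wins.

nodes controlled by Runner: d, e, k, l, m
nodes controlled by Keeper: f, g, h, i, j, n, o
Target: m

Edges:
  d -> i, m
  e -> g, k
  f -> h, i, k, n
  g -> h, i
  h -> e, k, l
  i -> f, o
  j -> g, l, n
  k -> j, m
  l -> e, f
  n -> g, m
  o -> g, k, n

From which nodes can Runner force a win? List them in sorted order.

A0 = {m}
A1: add {d, k} — d (Runner) has d→m; k (Runner) has k→m.
A2: add {e} — e (Runner) has e→k.
A3: add {l} — l (Runner) has l→e.
A4: add {h} — h (Keeper): all of {e, k, l} already in.
A5 = A4; e.g. f (Keeper) can still go to i. Fixed point.
Runner's winning region = {d, e, h, k, l, m}.

d, e, h, k, l, m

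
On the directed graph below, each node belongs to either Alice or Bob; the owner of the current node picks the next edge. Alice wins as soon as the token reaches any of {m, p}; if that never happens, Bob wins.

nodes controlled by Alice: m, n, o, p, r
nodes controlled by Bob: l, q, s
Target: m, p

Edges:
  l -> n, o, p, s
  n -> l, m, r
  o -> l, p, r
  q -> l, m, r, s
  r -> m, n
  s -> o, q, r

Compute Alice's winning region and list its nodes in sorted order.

A0 = {m, p}
A1: add {n, o, r} — n (Alice) has n→m; o (Alice) has o→p; r (Alice) has r→m.
A2 = A1; e.g. l (Bob) can still go to s. Fixed point.
Alice's winning region = {m, n, o, p, r}.

m, n, o, p, r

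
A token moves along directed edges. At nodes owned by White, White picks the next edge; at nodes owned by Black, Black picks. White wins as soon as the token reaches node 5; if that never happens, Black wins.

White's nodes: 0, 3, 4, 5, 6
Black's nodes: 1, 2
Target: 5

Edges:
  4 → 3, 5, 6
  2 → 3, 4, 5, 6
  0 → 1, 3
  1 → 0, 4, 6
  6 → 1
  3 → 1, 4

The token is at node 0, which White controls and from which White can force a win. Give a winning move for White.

A0 = {5}
A1: add {4} — 4 (White) has 4→5.
A2: add {3} — 3 (White) has 3→4.
A3: add {0} — 0 (White) has 0→3.
A4 = A3; e.g. 1 (Black) can still go to 6. Fixed point.
From 0, successor 3 is in the attractor (rank 2); the other successor 1 is not.

3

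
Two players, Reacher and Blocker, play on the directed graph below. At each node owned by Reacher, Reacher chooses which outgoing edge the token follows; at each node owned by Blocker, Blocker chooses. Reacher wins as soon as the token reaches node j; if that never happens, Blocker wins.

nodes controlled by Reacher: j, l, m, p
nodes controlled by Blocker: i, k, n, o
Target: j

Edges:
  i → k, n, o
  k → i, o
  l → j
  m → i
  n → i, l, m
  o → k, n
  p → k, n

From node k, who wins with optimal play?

A0 = {j}
A1: add {l} — l (Reacher) has l→j.
A2 = A1; e.g. i (Blocker) can still go to k. Fixed point.
k never enters the attractor, so Blocker can avoid the target forever.

Blocker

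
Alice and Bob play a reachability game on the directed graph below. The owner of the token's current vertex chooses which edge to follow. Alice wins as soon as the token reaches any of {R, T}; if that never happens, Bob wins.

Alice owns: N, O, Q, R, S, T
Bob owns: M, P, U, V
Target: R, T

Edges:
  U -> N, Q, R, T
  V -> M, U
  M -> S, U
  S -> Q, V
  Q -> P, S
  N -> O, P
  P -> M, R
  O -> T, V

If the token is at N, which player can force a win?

Alice

A0 = {R, T}
A1: add {O} — O (Alice) has O→T.
A2: add {N} — N (Alice) has N→O.
A3 = A2; e.g. M (Bob) can still go to S. Fixed point.
N ∈ A2, so Alice can force the target.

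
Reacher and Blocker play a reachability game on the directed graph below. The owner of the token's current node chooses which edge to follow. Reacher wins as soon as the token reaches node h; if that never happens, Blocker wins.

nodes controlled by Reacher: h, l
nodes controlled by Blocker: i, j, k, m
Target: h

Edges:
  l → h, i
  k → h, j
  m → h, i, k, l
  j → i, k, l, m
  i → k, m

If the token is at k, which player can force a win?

Blocker

A0 = {h}
A1: add {l} — l (Reacher) has l→h.
A2 = A1; e.g. i (Blocker) can still go to k. Fixed point.
k never enters the attractor, so Blocker can avoid the target forever.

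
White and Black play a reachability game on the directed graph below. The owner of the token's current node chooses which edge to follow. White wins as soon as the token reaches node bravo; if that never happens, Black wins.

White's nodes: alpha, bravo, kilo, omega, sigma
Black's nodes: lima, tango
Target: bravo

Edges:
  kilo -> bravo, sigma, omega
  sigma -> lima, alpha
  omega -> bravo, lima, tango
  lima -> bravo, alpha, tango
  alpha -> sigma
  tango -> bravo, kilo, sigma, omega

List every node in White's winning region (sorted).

A0 = {bravo}
A1: add {kilo, omega} — kilo (White) has kilo→bravo; omega (White) has omega→bravo.
A2 = A1; e.g. sigma (White) has no edge into A1. Fixed point.
White's winning region = {bravo, kilo, omega}.

bravo, kilo, omega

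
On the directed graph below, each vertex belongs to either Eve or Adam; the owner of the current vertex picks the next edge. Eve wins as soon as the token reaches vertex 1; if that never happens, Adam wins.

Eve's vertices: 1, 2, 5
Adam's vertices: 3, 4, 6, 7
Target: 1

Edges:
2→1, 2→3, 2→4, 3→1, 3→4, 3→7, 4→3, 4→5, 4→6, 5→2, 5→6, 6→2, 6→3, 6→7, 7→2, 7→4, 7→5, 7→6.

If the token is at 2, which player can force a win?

Eve

A0 = {1}
A1: add {2} — 2 (Eve) has 2→1.
2 ∈ A1, so Eve can force the target.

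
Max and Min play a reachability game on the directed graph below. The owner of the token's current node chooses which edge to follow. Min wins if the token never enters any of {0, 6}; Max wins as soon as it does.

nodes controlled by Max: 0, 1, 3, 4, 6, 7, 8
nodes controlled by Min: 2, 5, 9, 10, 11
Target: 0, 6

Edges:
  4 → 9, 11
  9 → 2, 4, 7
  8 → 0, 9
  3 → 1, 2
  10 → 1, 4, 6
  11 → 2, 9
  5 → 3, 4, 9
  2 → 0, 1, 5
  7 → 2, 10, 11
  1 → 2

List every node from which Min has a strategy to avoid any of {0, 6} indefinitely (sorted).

A0 = {0, 6}
A1: add {8} — 8 (Max) has 8→0.
A2 = A1; e.g. 1 (Max) has no edge into A1. Fixed point.
Max's attractor = {0, 6, 8}; Min avoids the target exactly from the complement.

1, 2, 3, 4, 5, 7, 9, 10, 11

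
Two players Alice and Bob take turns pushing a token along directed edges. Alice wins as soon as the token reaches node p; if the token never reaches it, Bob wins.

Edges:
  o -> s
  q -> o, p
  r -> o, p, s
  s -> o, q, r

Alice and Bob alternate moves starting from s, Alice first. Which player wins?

Bob

Track states (vertex, player-to-move).
A0 = {(p,Alice), (p,Bob)}
A1: add {(q,Alice), (r,Alice)}.
A2 = A1; e.g. (o,Alice) stays out. (s,Alice) never enters ⇒ Bob avoids the target.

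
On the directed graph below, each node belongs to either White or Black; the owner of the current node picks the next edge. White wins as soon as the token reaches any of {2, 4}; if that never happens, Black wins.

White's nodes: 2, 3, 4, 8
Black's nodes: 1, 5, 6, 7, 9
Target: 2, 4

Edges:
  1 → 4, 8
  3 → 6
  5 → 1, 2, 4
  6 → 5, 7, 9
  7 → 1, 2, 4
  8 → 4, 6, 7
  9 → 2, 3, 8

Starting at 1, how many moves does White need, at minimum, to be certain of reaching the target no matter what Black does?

2

A0 = {2, 4}
A1: add {8} — 8 (White) has 8→4.
A2: add {1} — 1 (Black): all of {4, 8} already in.
1 enters the attractor at level 2, so White can force the target in 2 moves from there.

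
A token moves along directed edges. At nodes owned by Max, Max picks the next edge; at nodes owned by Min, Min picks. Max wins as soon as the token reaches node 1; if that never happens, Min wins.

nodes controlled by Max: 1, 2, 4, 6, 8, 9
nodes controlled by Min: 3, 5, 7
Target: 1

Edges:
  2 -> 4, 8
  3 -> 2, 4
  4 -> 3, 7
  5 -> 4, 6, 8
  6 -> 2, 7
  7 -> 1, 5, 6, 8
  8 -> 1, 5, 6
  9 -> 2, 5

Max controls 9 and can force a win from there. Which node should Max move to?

2

A0 = {1}
A1: add {8} — 8 (Max) has 8→1.
A2: add {2} — 2 (Max) has 2→8.
A3: add {6, 9} — 6 (Max) has 6→2; 9 (Max) has 9→2.
A4 = A3; e.g. 3 (Min) can still go to 4. Fixed point.
From 9, successor 2 is in the attractor (rank 2); the other successor 5 is not.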